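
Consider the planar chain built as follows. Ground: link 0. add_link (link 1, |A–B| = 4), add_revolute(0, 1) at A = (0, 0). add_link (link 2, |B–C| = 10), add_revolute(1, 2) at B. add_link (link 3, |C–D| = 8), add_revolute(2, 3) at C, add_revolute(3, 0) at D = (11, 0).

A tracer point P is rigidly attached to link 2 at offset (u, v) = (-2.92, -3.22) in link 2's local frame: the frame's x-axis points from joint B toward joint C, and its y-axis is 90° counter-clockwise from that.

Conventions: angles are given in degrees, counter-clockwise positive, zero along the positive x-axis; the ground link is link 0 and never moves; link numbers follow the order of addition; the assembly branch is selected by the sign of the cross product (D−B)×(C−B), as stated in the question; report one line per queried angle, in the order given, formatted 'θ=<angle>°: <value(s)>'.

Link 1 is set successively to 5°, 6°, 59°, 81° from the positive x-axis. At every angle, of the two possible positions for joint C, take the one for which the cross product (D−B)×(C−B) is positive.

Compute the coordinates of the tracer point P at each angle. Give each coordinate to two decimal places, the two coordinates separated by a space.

A=(0,0), D=(11.00,0)
θ=5°: B = A + 4.00·(cos5°, sin5°) = (3.9848, 0.3486)
θ=5°: |BD| = 7.0239
θ=5°: circle(B,10.00) ∩ circle(D,8.00): a=6.0746, h=7.9435
θ=5°:   candidates: C₊=(10.4462,7.9808) cross=55.794; C₋=(9.6577,-7.8866) cross=-55.794
θ=5°:   branch + wants cross > 0 → take C=(10.4462,7.9808) (cross=55.794)
θ=5°: ex = (C−B)/|BC| = (0.6461,0.7632); ey = (-0.7632,0.6461)
θ=5°: P = B + -2.92·ex + -3.22·ey = (4.5556,-3.9605)
θ=6°: B = A + 4.00·(cos6°, sin6°) = (3.9781, 0.4181)
θ=6°: |BD| = 7.0343
θ=6°: circle(B,10.00) ∩ circle(D,8.00): a=6.0760, h=7.9424
θ=6°:   candidates: C₊=(10.5155,7.9853) cross=55.870; C₋=(9.5713,-7.8714) cross=-55.870
θ=6°:   branch + wants cross > 0 → take C=(10.5155,7.9853) (cross=55.870)
θ=6°: ex = (C−B)/|BC| = (0.6537,0.7567); ey = (-0.7567,0.6537)
θ=6°: P = B + -2.92·ex + -3.22·ey = (4.5058,-3.8965)
θ=59°: B = A + 4.00·(cos59°, sin59°) = (2.0602, 3.4287)
θ=59°: |BD| = 9.5748
θ=59°: circle(B,10.00) ∩ circle(D,8.00): a=6.6673, h=7.4530
θ=59°:   candidates: C₊=(10.9542,7.9999) cross=71.361; C₋=(5.6165,-5.9176) cross=-71.361
θ=59°:   branch + wants cross > 0 → take C=(10.9542,7.9999) (cross=71.361)
θ=59°: ex = (C−B)/|BC| = (0.8894,0.4571); ey = (-0.4571,0.8894)
θ=59°: P = B + -2.92·ex + -3.22·ey = (0.9350,-0.7700)
θ=81°: B = A + 4.00·(cos81°, sin81°) = (0.6257, 3.9508)
θ=81°: |BD| = 11.1011
θ=81°: circle(B,10.00) ∩ circle(D,8.00): a=7.1720, h=6.9687
θ=81°:   candidates: C₊=(9.8083,7.9107) cross=77.360; C₋=(4.8481,-5.1141) cross=-77.360
θ=81°:   branch + wants cross > 0 → take C=(9.8083,7.9107) (cross=77.360)
θ=81°: ex = (C−B)/|BC| = (0.9183,0.3960); ey = (-0.3960,0.9183)
θ=81°: P = B + -2.92·ex + -3.22·ey = (-0.7804,-0.1623)

θ=5°: 4.56 -3.96
θ=6°: 4.51 -3.90
θ=59°: 0.94 -0.77
θ=81°: -0.78 -0.16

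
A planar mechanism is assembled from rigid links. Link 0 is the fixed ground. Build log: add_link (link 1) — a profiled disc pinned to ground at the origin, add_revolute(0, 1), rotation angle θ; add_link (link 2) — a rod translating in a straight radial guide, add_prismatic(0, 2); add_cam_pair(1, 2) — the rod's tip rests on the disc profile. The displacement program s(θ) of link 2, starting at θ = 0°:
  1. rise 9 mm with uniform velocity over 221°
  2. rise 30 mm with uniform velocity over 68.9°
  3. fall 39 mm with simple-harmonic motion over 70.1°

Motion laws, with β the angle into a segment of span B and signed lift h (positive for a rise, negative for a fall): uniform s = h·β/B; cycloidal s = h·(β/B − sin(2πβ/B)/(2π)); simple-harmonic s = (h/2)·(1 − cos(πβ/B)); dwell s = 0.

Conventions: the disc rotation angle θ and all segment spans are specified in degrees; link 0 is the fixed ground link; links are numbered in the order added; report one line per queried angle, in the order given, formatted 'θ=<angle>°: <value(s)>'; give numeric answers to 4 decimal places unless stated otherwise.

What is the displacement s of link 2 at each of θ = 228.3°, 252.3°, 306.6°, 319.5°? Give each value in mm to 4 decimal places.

seg 1 [0°–221°] uniform, h=9: full span → s += 9 → s = 9.0000
seg 2 [221°–289.9°] uniform, h=30: θ=228.3° here. β=7.3, B=68.9. 30·7.3/68.9 = 3.1785 → s = 12.1785
seg 2 [221°–289.9°] uniform, h=30: θ=252.3° here. β=31.3, B=68.9. 30·31.3/68.9 = 13.6284 → s = 22.6284
seg 2 [221°–289.9°] uniform, h=30: full span → s += 30 → s = 39.0000
seg 3 [289.9°–360°] simple-harmonic, h=-39: θ=306.6° here. β=16.7, B=70.1. -39/2·(1 − cos(π·0.2382)) = -5.2112 → s = 33.7888
seg 3 [289.9°–360°] simple-harmonic, h=-39: θ=319.5° here. β=29.6, B=70.1. -39/2·(1 − cos(π·0.4223)) = -14.7844 → s = 24.2156

θ=228.3°: 12.1785
θ=252.3°: 22.6284
θ=306.6°: 33.7888
θ=319.5°: 24.2156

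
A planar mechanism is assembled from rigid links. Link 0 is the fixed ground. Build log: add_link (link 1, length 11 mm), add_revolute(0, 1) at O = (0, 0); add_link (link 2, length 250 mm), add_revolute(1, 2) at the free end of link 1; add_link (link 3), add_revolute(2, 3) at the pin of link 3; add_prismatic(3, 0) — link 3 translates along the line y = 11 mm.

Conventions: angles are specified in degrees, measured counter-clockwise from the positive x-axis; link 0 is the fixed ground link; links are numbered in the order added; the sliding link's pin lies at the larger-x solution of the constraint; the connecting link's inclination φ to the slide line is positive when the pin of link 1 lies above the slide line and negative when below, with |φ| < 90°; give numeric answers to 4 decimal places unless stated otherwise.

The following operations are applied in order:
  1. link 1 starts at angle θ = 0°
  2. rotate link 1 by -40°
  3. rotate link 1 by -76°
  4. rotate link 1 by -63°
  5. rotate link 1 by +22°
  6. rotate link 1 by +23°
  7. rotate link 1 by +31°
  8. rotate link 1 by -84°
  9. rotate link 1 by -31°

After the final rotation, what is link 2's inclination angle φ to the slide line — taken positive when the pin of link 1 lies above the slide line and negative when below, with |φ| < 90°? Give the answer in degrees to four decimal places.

geometry: r = 11 mm, L = 250 mm, e = 11 mm; θ starts at 0°
rotate link 1 by -40°: θ ← 0° -40° = -40°
rotate link 1 by -76°: θ ← -40° -76° = -116°
rotate link 1 by -63°: θ ← -116° -63° = -179°
rotate link 1 by +22°: θ ← -179° +22° = -157°
rotate link 1 by +23°: θ ← -157° +23° = -134°
rotate link 1 by +31°: θ ← -134° +31° = -103°
rotate link 1 by -84°: θ ← -103° -84° = -187°
rotate link 1 by -31°: θ ← -187° -31° = -218°
h = r sin θ − e = 6.772276 − 11 = -4.227724
sin φ = h / L = -4.227724 / 250 = -0.01691090
φ = arcsin(-0.01691090) = -0.968969°

-0.9690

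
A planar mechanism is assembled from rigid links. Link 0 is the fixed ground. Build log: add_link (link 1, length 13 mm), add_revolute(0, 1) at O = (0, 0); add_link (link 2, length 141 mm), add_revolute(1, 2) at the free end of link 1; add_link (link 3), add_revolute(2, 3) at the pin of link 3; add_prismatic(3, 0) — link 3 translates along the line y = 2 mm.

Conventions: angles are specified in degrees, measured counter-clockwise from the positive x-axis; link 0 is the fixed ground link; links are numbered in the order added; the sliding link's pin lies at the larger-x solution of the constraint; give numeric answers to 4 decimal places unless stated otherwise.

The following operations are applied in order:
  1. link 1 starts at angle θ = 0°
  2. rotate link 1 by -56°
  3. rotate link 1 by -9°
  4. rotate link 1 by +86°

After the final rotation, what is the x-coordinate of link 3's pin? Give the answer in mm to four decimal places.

geometry: r = 13 mm, L = 141 mm, e = 2 mm; θ starts at 0°
rotate link 1 by -56°: θ ← 0° -56° = -56°
rotate link 1 by -9°: θ ← -56° -9° = -65°
rotate link 1 by +86°: θ ← -65° +86° = 21°
crank pin P = (r cos θ, r sin θ) = (12.136546, 4.658783)
h = r sin θ − e = 4.658783 − 2 = 2.658783
x = r cos θ + √(L² − h²) = 12.136546 + 140.974930 = 153.111475

153.1115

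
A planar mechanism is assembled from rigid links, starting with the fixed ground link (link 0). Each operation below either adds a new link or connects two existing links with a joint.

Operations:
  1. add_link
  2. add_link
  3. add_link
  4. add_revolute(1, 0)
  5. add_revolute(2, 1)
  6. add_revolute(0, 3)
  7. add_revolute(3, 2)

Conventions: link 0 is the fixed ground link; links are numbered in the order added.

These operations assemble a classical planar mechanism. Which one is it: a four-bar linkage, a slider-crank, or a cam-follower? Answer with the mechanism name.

links: 4 (incl. ground); joints: 4 revolute, 0 prismatic, 0 higher (cam) pair, forming one closed loop
4 links in a single 4R loop → four-bar linkage

four-bar linkage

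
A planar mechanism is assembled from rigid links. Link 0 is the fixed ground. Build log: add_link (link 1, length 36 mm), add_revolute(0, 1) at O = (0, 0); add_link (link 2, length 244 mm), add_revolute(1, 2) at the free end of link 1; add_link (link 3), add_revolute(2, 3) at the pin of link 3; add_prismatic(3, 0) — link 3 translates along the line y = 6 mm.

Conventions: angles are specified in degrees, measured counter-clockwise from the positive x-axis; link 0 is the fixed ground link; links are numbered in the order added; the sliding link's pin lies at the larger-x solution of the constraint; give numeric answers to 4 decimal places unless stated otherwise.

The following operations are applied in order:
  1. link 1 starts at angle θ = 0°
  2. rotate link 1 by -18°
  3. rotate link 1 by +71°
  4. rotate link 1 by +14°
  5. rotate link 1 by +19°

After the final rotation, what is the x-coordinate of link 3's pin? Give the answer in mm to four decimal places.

geometry: r = 36 mm, L = 244 mm, e = 6 mm; θ starts at 0°
rotate link 1 by -18°: θ ← 0° -18° = -18°
rotate link 1 by +71°: θ ← -18° +71° = 53°
rotate link 1 by +14°: θ ← 53° +14° = 67°
rotate link 1 by +19°: θ ← 67° +19° = 86°
crank pin P = (r cos θ, r sin θ) = (2.511233, 35.912306)
h = r sin θ − e = 35.912306 − 6 = 29.912306
x = r cos θ + √(L² − h²) = 2.511233 + 242.159563 = 244.670796

244.6708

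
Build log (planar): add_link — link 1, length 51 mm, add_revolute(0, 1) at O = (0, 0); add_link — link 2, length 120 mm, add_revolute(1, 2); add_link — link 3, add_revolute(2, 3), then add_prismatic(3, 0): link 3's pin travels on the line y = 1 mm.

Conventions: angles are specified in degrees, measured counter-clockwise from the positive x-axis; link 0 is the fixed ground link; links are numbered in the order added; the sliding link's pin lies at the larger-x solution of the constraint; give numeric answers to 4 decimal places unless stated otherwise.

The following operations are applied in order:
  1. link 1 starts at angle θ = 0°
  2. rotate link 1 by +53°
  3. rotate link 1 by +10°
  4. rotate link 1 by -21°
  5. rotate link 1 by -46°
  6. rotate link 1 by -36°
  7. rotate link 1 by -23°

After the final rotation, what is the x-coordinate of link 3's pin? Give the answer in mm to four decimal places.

geometry: r = 51 mm, L = 120 mm, e = 1 mm; θ starts at 0°
rotate link 1 by +53°: θ ← 0° +53° = 53°
rotate link 1 by +10°: θ ← 53° +10° = 63°
rotate link 1 by -21°: θ ← 63° -21° = 42°
rotate link 1 by -46°: θ ← 42° -46° = -4°
rotate link 1 by -36°: θ ← -4° -36° = -40°
rotate link 1 by -23°: θ ← -40° -23° = -63°
crank pin P = (r cos θ, r sin θ) = (23.153515, -45.441333)
h = r sin θ − e = -45.441333 − 1 = -46.441333
x = r cos θ + √(L² − h²) = 23.153515 + 110.649006 = 133.802522

133.8025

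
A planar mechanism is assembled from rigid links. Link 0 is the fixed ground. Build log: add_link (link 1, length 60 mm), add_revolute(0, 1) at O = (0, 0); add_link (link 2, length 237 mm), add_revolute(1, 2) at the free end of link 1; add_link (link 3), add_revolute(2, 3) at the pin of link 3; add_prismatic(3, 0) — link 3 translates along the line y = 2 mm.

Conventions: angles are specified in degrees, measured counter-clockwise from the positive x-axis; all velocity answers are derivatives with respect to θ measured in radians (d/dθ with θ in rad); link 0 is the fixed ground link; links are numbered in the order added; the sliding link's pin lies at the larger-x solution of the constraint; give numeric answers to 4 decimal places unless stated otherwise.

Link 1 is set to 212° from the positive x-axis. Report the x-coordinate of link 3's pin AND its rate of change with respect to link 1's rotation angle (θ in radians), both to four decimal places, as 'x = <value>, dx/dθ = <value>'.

geometry: r = 60 mm, L = 237 mm, e = 2 mm
crank pin P = (r cos θ, r sin θ) = (-50.882886, -31.795156)
h = r sin θ − e = -31.795156 − 2 = -33.795156
x = r cos θ + √(L² − h²) = -50.882886 + 234.578105 = 183.695219
dx/dθ = −r sin θ − h·r cos θ/√(L² − h²) (θ in radians; h = -33.795156) = 24.464570

x = 183.6952, dx/dθ = 24.4646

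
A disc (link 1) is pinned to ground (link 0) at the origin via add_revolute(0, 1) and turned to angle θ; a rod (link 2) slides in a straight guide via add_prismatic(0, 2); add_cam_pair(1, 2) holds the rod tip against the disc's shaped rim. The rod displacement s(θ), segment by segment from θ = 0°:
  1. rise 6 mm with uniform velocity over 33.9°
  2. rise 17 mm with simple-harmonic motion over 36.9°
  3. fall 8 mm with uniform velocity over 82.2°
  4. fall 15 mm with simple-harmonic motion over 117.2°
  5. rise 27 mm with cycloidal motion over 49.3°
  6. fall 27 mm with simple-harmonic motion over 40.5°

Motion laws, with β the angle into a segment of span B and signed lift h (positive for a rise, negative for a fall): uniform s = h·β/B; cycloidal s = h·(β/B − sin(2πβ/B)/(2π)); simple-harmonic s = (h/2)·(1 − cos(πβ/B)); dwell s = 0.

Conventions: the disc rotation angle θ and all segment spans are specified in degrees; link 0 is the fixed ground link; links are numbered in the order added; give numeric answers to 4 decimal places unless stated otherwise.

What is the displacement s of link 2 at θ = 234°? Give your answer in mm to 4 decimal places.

segment 1 (0° to 33.9°, uniform, h = 6) is passed completely: s = 0.0000 + (6) = 6.0000
segment 2 (33.9° to 70.8°, simple-harmonic, h = 17) is passed completely: s = 6.0000 + (17) = 23.0000
segment 3 (70.8° to 153°, uniform, h = -8) is passed completely: s = 23.0000 + (-8) = 15.0000
θ = 234° falls in segment 4 (153° to 270.2°, simple-harmonic, h = -15): β = 234 − 153 = 81°, B = 117.2°; Δs = -15/2·(1 − cos(π·0.6911)) = -11.7375; s = 15.0000 − 11.7375 = 3.2625

3.2625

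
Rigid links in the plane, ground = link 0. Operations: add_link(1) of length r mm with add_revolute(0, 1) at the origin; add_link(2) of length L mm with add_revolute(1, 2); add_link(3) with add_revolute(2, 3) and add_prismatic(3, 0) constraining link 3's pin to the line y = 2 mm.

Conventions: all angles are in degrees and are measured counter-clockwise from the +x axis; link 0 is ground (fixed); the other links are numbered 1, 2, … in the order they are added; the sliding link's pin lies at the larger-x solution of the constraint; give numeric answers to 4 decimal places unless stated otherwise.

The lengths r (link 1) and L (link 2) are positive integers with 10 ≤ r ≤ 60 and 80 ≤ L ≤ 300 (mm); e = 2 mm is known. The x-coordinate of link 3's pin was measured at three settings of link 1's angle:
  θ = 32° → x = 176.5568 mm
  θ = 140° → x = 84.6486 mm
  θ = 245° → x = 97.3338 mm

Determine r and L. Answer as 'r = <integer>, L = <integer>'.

constraint per measurement: (x − r cos θ)² + (r sin θ − e)² = L²
subtracting the θ₁ and θ₂ equations cancels the r² and L² terms:
r = (x₁² − x₂²) / (2[(x₁cos θ₁ + e sin θ₁) − (x₂cos θ₂ + e sin θ₂)]) = 56.0000 → r = 56
L² = (x₁ − r cos θ₁)² + (r sin θ₁ − e)² = 17423.9920 → L = 132.0000 → L = 132
check at θ₃=245°: x = 97.3338 (printed 97.3338) ✓

r = 56, L = 132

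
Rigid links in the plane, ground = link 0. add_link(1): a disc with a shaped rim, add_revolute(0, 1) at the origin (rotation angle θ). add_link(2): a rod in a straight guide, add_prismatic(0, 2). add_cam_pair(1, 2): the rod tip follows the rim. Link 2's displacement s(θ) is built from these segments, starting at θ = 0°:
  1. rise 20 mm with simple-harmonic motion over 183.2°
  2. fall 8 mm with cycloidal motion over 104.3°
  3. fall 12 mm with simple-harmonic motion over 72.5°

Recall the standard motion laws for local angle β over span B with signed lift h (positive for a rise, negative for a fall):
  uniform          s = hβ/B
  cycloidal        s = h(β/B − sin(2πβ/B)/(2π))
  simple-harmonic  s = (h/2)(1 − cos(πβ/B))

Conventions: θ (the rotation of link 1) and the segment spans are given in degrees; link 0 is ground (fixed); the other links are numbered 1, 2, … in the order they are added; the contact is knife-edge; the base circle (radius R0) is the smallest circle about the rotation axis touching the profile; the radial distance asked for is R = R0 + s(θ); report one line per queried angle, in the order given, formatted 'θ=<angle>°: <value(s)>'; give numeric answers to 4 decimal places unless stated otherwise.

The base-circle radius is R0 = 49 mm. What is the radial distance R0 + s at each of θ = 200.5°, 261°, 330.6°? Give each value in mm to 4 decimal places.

segment 1 (0° to 183.2°, simple-harmonic, h = 20) is passed completely: s = 0.0000 + (20) = 20.0000
θ = 200.5° falls in segment 2 (183.2° to 287.5°, cycloidal, h = -8): β = 200.5 − 183.2 = 17.3°, B = 104.3°; Δs = -8·(0.1659 − sin(2π·0.1659)/(2π)) = -0.2275; s = 20.0000 − 0.2275 = 19.7725
θ = 261° falls in segment 2 (183.2° to 287.5°, cycloidal, h = -8): β = 261 − 183.2 = 77.8°, B = 104.3°; Δs = -8·(0.7459 − sin(2π·0.7459)/(2π)) = -7.2402; s = 20.0000 − 7.2402 = 12.7598
segment 2 (183.2° to 287.5°, cycloidal, h = -8) is passed completely: s = 20.0000 + (-8) = 12.0000
θ = 330.6° falls in segment 3 (287.5° to 360°, simple-harmonic, h = -12): β = 330.6 − 287.5 = 43.1°, B = 72.5°; Δs = -12/2·(1 − cos(π·0.5945)) = -7.7549; s = 12.0000 − 7.7549 = 4.2451
θ=200.5°: R = R0 + s = 49 + 19.7725 = 68.7725
θ=261°: R = R0 + s = 49 + 12.7598 = 61.7598
θ=330.6°: R = R0 + s = 49 + 4.2451 = 53.2451

θ=200.5°: 68.7725
θ=261°: 61.7598
θ=330.6°: 53.2451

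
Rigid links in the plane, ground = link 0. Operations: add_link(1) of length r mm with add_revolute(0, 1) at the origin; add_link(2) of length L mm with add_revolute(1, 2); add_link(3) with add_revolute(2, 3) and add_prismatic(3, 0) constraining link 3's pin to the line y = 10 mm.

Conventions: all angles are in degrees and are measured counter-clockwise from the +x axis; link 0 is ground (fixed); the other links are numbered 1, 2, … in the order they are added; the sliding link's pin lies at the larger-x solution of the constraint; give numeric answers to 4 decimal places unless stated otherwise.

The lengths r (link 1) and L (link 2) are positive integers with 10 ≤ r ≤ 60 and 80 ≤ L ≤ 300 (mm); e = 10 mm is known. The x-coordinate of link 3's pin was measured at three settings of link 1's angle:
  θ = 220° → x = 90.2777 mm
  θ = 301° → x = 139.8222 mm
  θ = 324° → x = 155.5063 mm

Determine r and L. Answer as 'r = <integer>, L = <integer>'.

constraint per measurement: (x − r cos θ)² + (r sin θ − e)² = L²
subtracting the θ₁ and θ₂ equations cancels the r² and L² terms:
r = (x₁² − x₂²) / (2[(x₁cos θ₁ + e sin θ₁) − (x₂cos θ₂ + e sin θ₂)]) = 41.0000 → r = 41
L² = (x₁ − r cos θ₁)² + (r sin θ₁ − e)² = 16129.0009 → L = 127.0000 → L = 127
check at θ₃=324°: x = 155.5063 (printed 155.5063) ✓

r = 41, L = 127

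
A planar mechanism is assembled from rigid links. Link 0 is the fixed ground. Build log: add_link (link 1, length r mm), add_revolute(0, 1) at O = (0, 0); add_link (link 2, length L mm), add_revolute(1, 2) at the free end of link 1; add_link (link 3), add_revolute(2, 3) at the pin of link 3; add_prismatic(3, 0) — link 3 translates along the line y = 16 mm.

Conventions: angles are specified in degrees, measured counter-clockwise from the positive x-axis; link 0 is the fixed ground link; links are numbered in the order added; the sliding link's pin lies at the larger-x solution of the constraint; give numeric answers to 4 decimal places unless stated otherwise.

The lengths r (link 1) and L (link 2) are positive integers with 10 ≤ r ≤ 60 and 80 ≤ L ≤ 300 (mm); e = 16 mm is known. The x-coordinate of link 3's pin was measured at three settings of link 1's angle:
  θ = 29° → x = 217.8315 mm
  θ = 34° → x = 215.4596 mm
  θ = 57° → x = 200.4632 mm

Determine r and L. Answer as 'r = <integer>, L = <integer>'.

constraint per measurement: (x − r cos θ)² + (r sin θ − e)² = L²
subtracting the θ₁ and θ₂ equations cancels the r² and L² terms:
r = (x₁² − x₂²) / (2[(x₁cos θ₁ + e sin θ₁) − (x₂cos θ₂ + e sin θ₂)]) = 47.9998 → r = 48
L² = (x₁ − r cos θ₁)² + (r sin θ₁ − e)² = 30976.0014 → L = 176.0000 → L = 176
check at θ₃=57°: x = 200.4632 (printed 200.4632) ✓

r = 48, L = 176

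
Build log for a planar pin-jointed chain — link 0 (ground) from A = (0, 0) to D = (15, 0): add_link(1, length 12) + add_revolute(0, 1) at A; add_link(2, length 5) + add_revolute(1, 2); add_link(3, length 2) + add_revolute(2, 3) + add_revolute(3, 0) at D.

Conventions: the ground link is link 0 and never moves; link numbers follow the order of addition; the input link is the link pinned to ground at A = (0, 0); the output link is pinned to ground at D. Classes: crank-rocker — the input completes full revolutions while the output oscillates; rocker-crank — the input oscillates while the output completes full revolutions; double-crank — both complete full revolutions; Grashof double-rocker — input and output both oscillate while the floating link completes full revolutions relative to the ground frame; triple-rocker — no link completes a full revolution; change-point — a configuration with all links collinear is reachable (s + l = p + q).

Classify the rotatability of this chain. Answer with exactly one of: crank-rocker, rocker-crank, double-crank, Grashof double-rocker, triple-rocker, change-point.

lengths: ground=15, input=12, coupler=5, output=2
sorted: s=2 (shortest), l=15 (longest), p+q=17
s + l = 17 vs p + q = 17
s + l = p + q → change-point (collinear configuration reachable)

change-point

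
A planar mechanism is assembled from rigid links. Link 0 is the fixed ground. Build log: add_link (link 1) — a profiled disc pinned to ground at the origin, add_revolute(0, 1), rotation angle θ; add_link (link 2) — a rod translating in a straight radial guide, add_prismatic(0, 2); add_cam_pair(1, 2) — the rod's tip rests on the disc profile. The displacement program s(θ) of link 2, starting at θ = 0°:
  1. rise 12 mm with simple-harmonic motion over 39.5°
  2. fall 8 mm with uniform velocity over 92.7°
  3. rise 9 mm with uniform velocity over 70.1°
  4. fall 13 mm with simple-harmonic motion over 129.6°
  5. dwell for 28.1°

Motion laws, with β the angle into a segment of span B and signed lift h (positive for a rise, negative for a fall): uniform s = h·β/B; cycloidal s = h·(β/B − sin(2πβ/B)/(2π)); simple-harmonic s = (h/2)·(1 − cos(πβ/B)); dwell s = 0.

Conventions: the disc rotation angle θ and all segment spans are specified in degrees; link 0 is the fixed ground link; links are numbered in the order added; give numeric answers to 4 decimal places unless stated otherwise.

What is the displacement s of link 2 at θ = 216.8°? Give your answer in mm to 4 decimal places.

seg 1 [0°–39.5°] simple-harmonic, h=12: full span → s += 12 → s = 12.0000
seg 2 [39.5°–132.2°] uniform, h=-8: full span → s += -8 → s = 4.0000
seg 3 [132.2°–202.3°] uniform, h=9: full span → s += 9 → s = 13.0000
seg 4 [202.3°–331.9°] simple-harmonic, h=-13: θ=216.8° here. β=14.5, B=129.6. -13/2·(1 − cos(π·0.1119)) = -0.3974 → s = 12.6026

12.6026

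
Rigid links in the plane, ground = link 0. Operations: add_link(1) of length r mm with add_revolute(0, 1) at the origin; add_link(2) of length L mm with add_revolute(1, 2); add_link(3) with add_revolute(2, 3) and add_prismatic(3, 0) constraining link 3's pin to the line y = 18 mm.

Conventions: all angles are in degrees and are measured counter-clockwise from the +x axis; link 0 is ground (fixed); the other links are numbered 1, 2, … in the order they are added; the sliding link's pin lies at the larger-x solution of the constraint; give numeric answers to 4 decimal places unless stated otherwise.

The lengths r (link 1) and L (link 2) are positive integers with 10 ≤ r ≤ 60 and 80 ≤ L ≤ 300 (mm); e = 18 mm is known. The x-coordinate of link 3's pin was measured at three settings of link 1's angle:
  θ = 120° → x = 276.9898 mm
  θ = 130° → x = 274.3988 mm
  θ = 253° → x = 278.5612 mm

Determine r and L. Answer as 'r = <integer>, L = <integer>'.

constraint per measurement: (x − r cos θ)² + (r sin θ − e)² = L²
subtracting the θ₁ and θ₂ equations cancels the r² and L² terms:
r = (x₁² − x₂²) / (2[(x₁cos θ₁ + e sin θ₁) − (x₂cos θ₂ + e sin θ₂)]) = 17.9999 → r = 18
L² = (x₁ − r cos θ₁)² + (r sin θ₁ − e)² = 81795.9812 → L = 286.0000 → L = 286
check at θ₃=253°: x = 278.5612 (printed 278.5612) ✓

r = 18, L = 286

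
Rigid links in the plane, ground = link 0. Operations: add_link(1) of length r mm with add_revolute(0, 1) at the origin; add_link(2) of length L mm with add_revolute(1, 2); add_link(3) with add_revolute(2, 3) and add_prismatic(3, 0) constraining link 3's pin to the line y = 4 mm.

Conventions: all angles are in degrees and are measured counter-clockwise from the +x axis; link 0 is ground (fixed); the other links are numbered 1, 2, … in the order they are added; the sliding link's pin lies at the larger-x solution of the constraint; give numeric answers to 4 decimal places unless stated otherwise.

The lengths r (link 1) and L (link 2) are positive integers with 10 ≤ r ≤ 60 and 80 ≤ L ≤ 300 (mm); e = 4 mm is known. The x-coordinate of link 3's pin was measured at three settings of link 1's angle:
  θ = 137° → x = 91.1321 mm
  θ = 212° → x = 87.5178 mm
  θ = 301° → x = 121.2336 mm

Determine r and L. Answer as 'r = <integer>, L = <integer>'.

constraint per measurement: (x − r cos θ)² + (r sin θ − e)² = L²
subtracting the θ₁ and θ₂ equations cancels the r² and L² terms:
r = (x₁² − x₂²) / (2[(x₁cos θ₁ + e sin θ₁) − (x₂cos θ₂ + e sin θ₂)]) = 26.0000 → r = 26
L² = (x₁ − r cos θ₁)² + (r sin θ₁ − e)² = 12320.9935 → L = 111.0000 → L = 111
check at θ₃=301°: x = 121.2336 (printed 121.2336) ✓

r = 26, L = 111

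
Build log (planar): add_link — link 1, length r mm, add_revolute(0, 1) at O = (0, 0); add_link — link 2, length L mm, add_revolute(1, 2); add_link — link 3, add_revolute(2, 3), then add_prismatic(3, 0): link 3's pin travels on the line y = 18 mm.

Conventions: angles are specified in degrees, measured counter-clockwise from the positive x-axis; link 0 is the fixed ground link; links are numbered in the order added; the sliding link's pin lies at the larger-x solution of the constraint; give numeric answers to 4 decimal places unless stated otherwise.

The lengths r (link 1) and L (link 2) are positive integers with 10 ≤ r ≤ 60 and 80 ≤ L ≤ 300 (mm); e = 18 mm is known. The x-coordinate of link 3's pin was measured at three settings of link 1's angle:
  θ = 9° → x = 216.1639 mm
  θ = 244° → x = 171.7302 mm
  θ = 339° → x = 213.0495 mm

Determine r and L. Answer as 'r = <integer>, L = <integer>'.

constraint per measurement: (x − r cos θ)² + (r sin θ − e)² = L²
subtracting the θ₁ and θ₂ equations cancels the r² and L² terms:
r = (x₁² − x₂²) / (2[(x₁cos θ₁ + e sin θ₁) − (x₂cos θ₂ + e sin θ₂)]) = 28.0000 → r = 28
L² = (x₁ − r cos θ₁)² + (r sin θ₁ − e)² = 35721.0022 → L = 189.0000 → L = 189
check at θ₃=339°: x = 213.0495 (printed 213.0495) ✓

r = 28, L = 189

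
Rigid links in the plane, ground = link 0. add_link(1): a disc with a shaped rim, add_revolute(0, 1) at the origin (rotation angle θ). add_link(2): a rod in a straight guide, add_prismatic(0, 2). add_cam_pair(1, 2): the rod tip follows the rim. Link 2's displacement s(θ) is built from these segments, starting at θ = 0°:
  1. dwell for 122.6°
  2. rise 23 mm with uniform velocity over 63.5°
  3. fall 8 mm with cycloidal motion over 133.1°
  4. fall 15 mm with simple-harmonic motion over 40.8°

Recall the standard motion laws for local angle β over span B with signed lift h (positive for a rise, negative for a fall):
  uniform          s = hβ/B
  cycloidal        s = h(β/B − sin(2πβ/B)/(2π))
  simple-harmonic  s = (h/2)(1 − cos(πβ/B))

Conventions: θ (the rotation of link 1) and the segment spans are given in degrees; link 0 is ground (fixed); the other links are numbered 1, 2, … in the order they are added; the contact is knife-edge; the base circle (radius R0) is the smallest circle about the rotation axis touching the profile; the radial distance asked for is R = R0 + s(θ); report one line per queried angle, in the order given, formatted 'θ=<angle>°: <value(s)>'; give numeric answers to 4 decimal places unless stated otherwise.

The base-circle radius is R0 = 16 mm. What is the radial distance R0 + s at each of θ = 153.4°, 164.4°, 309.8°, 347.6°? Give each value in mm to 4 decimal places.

segment 1 (0° to 122.6°, dwell): s unchanged at 0.0000
θ = 153.4° falls in segment 2 (122.6° to 186.1°, uniform, h = 23): β = 153.4 − 122.6 = 30.8°, B = 63.5°; Δs = 23·30.8/63.5 = 11.1559; s = 0.0000 + 11.1559 = 11.1559
θ = 164.4° falls in segment 2 (122.6° to 186.1°, uniform, h = 23): β = 164.4 − 122.6 = 41.8°, B = 63.5°; Δs = 23·41.8/63.5 = 15.1402; s = 0.0000 + 15.1402 = 15.1402
segment 2 (122.6° to 186.1°, uniform, h = 23) is passed completely: s = 0.0000 + (23) = 23.0000
θ = 309.8° falls in segment 3 (186.1° to 319.2°, cycloidal, h = -8): β = 309.8 − 186.1 = 123.7°, B = 133.1°; Δs = -8·(0.9294 − sin(2π·0.9294)/(2π)) = -7.9816; s = 23.0000 − 7.9816 = 15.0184
segment 3 (186.1° to 319.2°, cycloidal, h = -8) is passed completely: s = 23.0000 + (-8) = 15.0000
θ = 347.6° falls in segment 4 (319.2° to 360°, simple-harmonic, h = -15): β = 347.6 − 319.2 = 28.4°, B = 40.8°; Δs = -15/2·(1 − cos(π·0.6961)) = -11.8333; s = 15.0000 − 11.8333 = 3.1667
θ=153.4°: R = R0 + s = 16 + 11.1559 = 27.1559
θ=164.4°: R = R0 + s = 16 + 15.1402 = 31.1402
θ=309.8°: R = R0 + s = 16 + 15.0184 = 31.0184
θ=347.6°: R = R0 + s = 16 + 3.1667 = 19.1667

θ=153.4°: 27.1559
θ=164.4°: 31.1402
θ=309.8°: 31.0184
θ=347.6°: 19.1667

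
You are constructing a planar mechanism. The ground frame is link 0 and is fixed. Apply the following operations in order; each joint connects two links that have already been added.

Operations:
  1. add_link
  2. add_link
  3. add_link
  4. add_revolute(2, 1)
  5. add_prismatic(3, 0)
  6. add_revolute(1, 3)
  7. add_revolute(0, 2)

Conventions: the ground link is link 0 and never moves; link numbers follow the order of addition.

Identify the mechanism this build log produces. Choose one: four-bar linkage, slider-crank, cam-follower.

links: 4 (incl. ground); joints: 3 revolute, 1 prismatic, 0 higher (cam) pair, forming one closed loop
4 links, 3 revolutes + 1 prismatic in one loop → slider-crank

slider-crank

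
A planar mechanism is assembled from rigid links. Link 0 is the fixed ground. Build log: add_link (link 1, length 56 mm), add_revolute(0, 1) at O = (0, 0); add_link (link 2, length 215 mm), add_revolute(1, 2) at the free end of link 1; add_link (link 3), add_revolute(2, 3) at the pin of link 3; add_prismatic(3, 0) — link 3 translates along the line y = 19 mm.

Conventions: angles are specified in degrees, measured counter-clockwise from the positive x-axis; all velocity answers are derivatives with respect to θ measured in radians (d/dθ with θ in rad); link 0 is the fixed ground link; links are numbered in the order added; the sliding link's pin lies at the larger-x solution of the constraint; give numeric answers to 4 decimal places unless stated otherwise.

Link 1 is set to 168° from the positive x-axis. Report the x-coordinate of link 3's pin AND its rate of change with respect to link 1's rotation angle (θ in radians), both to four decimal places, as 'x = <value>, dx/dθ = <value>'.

geometry: r = 56 mm, L = 215 mm, e = 19 mm
crank pin P = (r cos θ, r sin θ) = (-54.776266, 11.643055)
h = r sin θ − e = 11.643055 − 19 = -7.356945
x = r cos θ + √(L² − h²) = -54.776266 + 214.874092 = 160.097826
dx/dθ = −r sin θ − h·r cos θ/√(L² − h²) (θ in radians; h = -7.356945) = -13.518506

x = 160.0978, dx/dθ = -13.5185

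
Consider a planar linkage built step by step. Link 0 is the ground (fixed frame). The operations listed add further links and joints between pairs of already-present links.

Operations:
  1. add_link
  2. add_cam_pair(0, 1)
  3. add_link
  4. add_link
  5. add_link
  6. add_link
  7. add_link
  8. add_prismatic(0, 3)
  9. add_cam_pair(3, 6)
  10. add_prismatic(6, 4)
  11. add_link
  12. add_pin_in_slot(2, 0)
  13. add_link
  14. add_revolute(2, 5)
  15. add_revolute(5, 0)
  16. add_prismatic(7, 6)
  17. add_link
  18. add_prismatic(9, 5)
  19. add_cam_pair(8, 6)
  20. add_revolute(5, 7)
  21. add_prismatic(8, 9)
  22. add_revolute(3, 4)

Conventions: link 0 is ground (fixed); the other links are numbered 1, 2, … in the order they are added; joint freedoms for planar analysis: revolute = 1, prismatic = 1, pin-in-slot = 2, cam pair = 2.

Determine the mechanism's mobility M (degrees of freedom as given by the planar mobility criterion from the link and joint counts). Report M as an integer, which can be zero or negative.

L=1 J1=0 J2=0
add link → L=2 J1=0 J2=0
C@0,1 dof=2 J2 → L=2 J1=0 J2=1
add link → L=3 J1=0 J2=1
add link → L=4 J1=0 J2=1
add link → L=5 J1=0 J2=1
add link → L=6 J1=0 J2=1
add link → L=7 J1=0 J2=1
P@0,3 dof=1 J1 → L=7 J1=1 J2=1
C@3,6 dof=2 J2 → L=7 J1=1 J2=2
P@6,4 dof=1 J1 → L=7 J1=2 J2=2
add link → L=8 J1=2 J2=2
PS@2,0 dof=2 J2 → L=8 J1=2 J2=3
add link → L=9 J1=2 J2=3
R@2,5 dof=1 J1 → L=9 J1=3 J2=3
R@5,0 dof=1 J1 → L=9 J1=4 J2=3
P@7,6 dof=1 J1 → L=9 J1=5 J2=3
add link → L=10 J1=5 J2=3
P@9,5 dof=1 J1 → L=10 J1=6 J2=3
C@8,6 dof=2 J2 → L=10 J1=6 J2=4
R@5,7 dof=1 J1 → L=10 J1=7 J2=4
P@8,9 dof=1 J1 → L=10 J1=8 J2=4
R@3,4 dof=1 J1 → L=10 J1=9 J2=4
M=3(L−1)−2J1−J2=3·9−2·9−4=5

M = 5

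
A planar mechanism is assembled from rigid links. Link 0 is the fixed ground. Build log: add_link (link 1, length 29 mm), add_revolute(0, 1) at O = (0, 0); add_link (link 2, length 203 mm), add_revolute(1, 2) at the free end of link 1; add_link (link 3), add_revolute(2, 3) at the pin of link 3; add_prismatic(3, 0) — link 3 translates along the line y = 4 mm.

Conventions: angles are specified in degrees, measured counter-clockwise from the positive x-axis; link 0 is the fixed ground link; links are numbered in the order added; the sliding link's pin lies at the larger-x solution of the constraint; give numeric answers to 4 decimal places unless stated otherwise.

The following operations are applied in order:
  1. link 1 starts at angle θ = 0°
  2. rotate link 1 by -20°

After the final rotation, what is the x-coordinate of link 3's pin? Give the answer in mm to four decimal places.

geometry: r = 29 mm, L = 203 mm, e = 4 mm; θ starts at 0°
rotate link 1 by -20°: θ ← 0° -20° = -20°
crank pin P = (r cos θ, r sin θ) = (27.251086, -9.918584)
h = r sin θ − e = -9.918584 − 4 = -13.918584
x = r cos θ + √(L² − h²) = 27.251086 + 202.522278 = 229.773364

229.7734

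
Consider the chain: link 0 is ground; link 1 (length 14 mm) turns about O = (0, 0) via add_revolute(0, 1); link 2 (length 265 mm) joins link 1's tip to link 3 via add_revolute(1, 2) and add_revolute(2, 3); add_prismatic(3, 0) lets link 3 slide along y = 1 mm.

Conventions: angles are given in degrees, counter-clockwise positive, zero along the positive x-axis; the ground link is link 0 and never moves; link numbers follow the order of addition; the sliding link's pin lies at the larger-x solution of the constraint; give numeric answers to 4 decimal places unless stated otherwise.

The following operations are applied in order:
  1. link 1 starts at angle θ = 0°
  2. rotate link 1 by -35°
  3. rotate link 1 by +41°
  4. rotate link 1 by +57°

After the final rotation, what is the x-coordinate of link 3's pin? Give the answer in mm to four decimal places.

geometry: r = 14 mm, L = 265 mm, e = 1 mm; θ starts at 0°
rotate link 1 by -35°: θ ← 0° -35° = -35°
rotate link 1 by +41°: θ ← -35° +41° = 6°
rotate link 1 by +57°: θ ← 6° +57° = 63°
crank pin P = (r cos θ, r sin θ) = (6.355867, 12.474091)
h = r sin θ − e = 12.474091 − 1 = 11.474091
x = r cos θ + √(L² − h²) = 6.355867 + 264.751478 = 271.107345

271.1073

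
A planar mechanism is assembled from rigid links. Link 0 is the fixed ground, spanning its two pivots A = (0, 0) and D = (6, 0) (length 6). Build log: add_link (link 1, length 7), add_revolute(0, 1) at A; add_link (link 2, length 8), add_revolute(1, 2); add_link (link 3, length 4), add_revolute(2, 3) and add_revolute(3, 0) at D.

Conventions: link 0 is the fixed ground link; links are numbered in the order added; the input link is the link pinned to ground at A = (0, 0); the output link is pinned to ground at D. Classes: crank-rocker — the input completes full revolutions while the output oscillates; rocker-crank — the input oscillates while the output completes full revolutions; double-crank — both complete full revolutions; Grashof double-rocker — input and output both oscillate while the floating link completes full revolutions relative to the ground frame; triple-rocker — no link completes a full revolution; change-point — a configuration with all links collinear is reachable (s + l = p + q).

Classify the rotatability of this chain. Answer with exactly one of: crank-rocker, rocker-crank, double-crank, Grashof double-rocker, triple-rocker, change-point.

lengths: ground=6, input=7, coupler=8, output=4
sorted: s=4 (shortest), l=8 (longest), p+q=13
s + l = 12 vs p + q = 13
s + l < p + q (Grashof) with shortest = output link → rocker-crank

rocker-crank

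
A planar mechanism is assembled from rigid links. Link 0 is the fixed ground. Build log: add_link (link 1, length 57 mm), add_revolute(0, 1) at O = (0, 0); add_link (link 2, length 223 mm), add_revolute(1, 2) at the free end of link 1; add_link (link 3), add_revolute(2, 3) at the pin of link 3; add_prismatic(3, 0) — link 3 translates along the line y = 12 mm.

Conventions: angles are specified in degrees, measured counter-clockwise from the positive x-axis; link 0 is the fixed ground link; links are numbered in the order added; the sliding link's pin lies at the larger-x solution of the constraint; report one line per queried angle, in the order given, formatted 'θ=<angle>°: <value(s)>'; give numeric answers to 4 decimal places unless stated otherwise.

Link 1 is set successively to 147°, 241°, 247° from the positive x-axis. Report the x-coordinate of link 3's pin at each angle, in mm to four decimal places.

geometry: r = 57 mm, L = 223 mm, e = 12 mm
θ=147°: crank pin P = (r cos θ, r sin θ) = (-47.804222, 31.044425)
θ=147°: h = r sin θ − e = 31.044425 − 12 = 19.044425
θ=147°: x = r cos θ + √(L² − h²) = -47.804222 + 222.185305 = 174.381083
θ=241°: crank pin P = (r cos θ, r sin θ) = (-27.634148, -49.853323)
θ=241°: h = r sin θ − e = -49.853323 − 12 = -61.853323
θ=241°: x = r cos θ + √(L² − h²) = -27.634148 + 214.250242 = 186.616094
θ=247°: crank pin P = (r cos θ, r sin θ) = (-22.271674, -52.468777)
θ=247°: h = r sin θ − e = -52.468777 − 12 = -64.468777
θ=247°: x = r cos θ + √(L² − h²) = -22.271674 + 213.477813 = 191.206139

θ=147°: 174.3811
θ=241°: 186.6161
θ=247°: 191.2061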